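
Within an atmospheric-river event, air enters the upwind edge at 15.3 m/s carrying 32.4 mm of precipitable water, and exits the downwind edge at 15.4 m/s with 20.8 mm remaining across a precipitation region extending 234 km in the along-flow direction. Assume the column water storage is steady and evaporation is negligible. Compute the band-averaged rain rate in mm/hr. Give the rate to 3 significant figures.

R ≈ 2.70 mm/hr

Column moisture flux per unit crosswind length is F = V × PW.
Inflow: F_in = 15.3 × 32.4 = 495.72 mm·m/s
Outflow: F_out = 15.4 × 20.8 = 320.32 mm·m/s
Steady-state rate R = (F_in − F_out)/L = (495.72 − 320.32) / 234000 m = 7.496e-04 mm/s.
R = 7.496e-04 × 3600 = 2.70 mm/hr.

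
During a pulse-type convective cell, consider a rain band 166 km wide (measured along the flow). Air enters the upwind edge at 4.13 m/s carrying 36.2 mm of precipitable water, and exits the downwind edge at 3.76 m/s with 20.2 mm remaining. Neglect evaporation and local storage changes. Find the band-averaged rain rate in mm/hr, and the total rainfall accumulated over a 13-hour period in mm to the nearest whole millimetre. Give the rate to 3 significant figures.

Column moisture flux per unit crosswind length is F = V × PW.
Inflow: F_in = 4.13 × 36.2 = 149.506 mm·m/s
Outflow: F_out = 3.76 × 20.2 = 75.952 mm·m/s
Steady-state rate R = (F_in − F_out)/L = (149.506 − 75.952) / 166000 m = 4.431e-04 mm/s.
R = 4.431e-04 × 3600 = 1.60 mm/hr.
Over 13 h: total = 1.60 × 13 = 20.8 ≈ 21 mm.

R ≈ 1.60 mm/hr; total ≈ 21 mm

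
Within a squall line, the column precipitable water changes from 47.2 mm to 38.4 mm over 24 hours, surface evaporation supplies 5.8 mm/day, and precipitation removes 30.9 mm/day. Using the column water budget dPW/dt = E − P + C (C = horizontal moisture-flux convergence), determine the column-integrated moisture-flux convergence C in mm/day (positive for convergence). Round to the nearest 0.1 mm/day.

C ≈ 16.3 mm/day

dPW/dt = (38.4 − 47.2) mm / (24/24 day) = -8.800 mm/day.
C = dPW/dt − E + P = (-8.800) − 5.8 + 30.9 = 16.3 mm/day.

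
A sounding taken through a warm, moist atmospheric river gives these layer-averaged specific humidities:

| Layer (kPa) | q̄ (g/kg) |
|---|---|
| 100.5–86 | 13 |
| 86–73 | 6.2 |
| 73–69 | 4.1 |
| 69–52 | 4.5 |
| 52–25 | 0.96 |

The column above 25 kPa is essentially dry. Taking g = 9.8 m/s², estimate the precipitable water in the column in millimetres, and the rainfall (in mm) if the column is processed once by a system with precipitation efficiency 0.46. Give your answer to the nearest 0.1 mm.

PW ≈ 39.6 mm; rainfall ≈ 18.2 mm

Precipitable water is the column-integrated vapour mass per unit area: PW = (1/g) Σ q̄ Δp, with q in kg/kg and Δp in Pa (1 kg/m² of water = 1 mm).
Layer 100.5–86 kPa: Δp = 145 hPa = 14500 Pa, q̄ = 0.013 kg/kg → 0.013 × 14500 / 9.8 = 19.23 mm
Layer 86–73 kPa: Δp = 130 hPa = 13000 Pa, q̄ = 0.0062 kg/kg → 0.0062 × 13000 / 9.8 = 8.22 mm
Layer 73–69 kPa: Δp = 40 hPa = 4000 Pa, q̄ = 0.0041 kg/kg → 0.0041 × 4000 / 9.8 = 1.67 mm
Layer 69–52 kPa: Δp = 170 hPa = 17000 Pa, q̄ = 0.0045 kg/kg → 0.0045 × 17000 / 9.8 = 7.81 mm
Layer 52–25 kPa: Δp = 270 hPa = 27000 Pa, q̄ = 0.00096 kg/kg → 0.00096 × 27000 / 9.8 = 2.64 mm
PW = 19.23 + 8.22 + 1.67 + 7.81 + 2.64 = 39.57 ≈ 39.6 mm.
Rainfall = ε × PW = 0.46 × 39.6 = 18.2 mm.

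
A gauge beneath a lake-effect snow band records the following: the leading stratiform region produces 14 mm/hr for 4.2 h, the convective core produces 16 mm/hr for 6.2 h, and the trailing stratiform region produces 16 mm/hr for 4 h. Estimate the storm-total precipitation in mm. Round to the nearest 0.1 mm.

Total = Σ Rᵢ Δtᵢ = 14 × 4.2 + 16 × 6.2 + 16 × 4
      = 58.8 + 99.2 + 64 = 222.0 mm.

total ≈ 222.0 mm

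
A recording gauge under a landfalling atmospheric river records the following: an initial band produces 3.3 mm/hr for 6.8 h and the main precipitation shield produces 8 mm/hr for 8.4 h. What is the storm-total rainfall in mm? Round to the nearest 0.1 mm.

total ≈ 89.6 mm

Total = Σ Rᵢ Δtᵢ = 3.3 × 6.8 + 8 × 8.4
      = 22.44 + 67.2 = 89.6 mm.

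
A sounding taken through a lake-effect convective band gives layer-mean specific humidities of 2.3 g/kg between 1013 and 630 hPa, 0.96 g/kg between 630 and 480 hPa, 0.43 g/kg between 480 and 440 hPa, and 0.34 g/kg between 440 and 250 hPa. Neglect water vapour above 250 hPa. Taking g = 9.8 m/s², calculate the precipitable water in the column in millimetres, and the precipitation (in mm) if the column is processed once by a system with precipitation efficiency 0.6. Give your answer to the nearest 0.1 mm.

PW ≈ 11.3 mm; precipitation ≈ 6.8 mm

Precipitable water is the column-integrated vapour mass per unit area: PW = (1/g) Σ q̄ Δp, with q in kg/kg and Δp in Pa (1 kg/m² of water = 1 mm).
Layer 1013–630 hPa: Δp = 383 hPa = 38300 Pa, q̄ = 0.0023 kg/kg → 0.0023 × 38300 / 9.8 = 8.99 mm
Layer 630–480 hPa: Δp = 150 hPa = 15000 Pa, q̄ = 0.00096 kg/kg → 0.00096 × 15000 / 9.8 = 1.47 mm
Layer 480–440 hPa: Δp = 40 hPa = 4000 Pa, q̄ = 0.00043 kg/kg → 0.00043 × 4000 / 9.8 = 0.18 mm
Layer 440–250 hPa: Δp = 190 hPa = 19000 Pa, q̄ = 0.00034 kg/kg → 0.00034 × 19000 / 9.8 = 0.66 mm
PW = 8.99 + 1.47 + 0.18 + 0.66 = 11.30 ≈ 11.3 mm.
Precipitation = ε × PW = 0.6 × 11.3 = 6.8 mm.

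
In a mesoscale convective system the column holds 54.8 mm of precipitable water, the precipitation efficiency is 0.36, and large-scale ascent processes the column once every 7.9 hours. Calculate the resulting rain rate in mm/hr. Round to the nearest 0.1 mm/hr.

R ≈ 2.5 mm/hr

Each overturning extracts ε × PW = 0.36 × 54.8 = 19.728 mm.
Rate = ε·PW / τ = 19.728 / 7.9 h = 2.5 mm/hr.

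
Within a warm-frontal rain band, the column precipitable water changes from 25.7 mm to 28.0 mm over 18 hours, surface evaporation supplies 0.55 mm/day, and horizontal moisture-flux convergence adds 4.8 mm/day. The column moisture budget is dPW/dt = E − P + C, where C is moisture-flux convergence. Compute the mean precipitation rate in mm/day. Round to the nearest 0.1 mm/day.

P ≈ 2.3 mm/day

dPW/dt = (28.0 − 25.7) mm / (18/24 day) = +3.067 mm/day.
P = E + C − dPW/dt = 0.55 + (4.8) − (+3.067) = 2.3 mm/day.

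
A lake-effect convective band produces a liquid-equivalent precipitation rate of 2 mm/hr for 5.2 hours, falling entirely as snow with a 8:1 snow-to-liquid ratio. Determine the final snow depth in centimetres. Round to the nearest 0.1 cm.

Liquid-equivalent depth = 2 × 5.2 = 10.4 mm.
Snow depth = 10.4 mm × 8 = 83.2 mm = 8.3 cm.

snow depth ≈ 8.3 cm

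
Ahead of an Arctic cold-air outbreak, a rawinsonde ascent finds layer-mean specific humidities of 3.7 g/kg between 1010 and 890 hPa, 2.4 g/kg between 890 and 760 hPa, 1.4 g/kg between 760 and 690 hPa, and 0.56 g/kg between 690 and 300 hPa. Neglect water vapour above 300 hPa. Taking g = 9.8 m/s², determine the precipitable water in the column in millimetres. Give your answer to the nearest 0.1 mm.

PW ≈ 10.9 mm

Precipitable water is the column-integrated vapour mass per unit area: PW = (1/g) Σ q̄ Δp, with q in kg/kg and Δp in Pa (1 kg/m² of water = 1 mm).
Layer 1010–890 hPa: Δp = 120 hPa = 12000 Pa, q̄ = 0.0037 kg/kg → 0.0037 × 12000 / 9.8 = 4.53 mm
Layer 890–760 hPa: Δp = 130 hPa = 13000 Pa, q̄ = 0.0024 kg/kg → 0.0024 × 13000 / 9.8 = 3.18 mm
Layer 760–690 hPa: Δp = 70 hPa = 7000 Pa, q̄ = 0.0014 kg/kg → 0.0014 × 7000 / 9.8 = 1.00 mm
Layer 690–300 hPa: Δp = 390 hPa = 39000 Pa, q̄ = 0.00056 kg/kg → 0.00056 × 39000 / 9.8 = 2.23 mm
PW = 4.53 + 3.18 + 1.00 + 2.23 = 10.94 ≈ 10.9 mm.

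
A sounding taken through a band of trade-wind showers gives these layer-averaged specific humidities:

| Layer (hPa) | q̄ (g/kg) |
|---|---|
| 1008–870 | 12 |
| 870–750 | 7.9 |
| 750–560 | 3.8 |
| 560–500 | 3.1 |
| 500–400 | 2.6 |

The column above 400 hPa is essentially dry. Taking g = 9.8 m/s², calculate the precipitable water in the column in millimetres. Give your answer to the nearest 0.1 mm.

Precipitable water is the column-integrated vapour mass per unit area: PW = (1/g) Σ q̄ Δp, with q in kg/kg and Δp in Pa (1 kg/m² of water = 1 mm).
Layer 1008–870 hPa: Δp = 138 hPa = 13800 Pa, q̄ = 0.012 kg/kg → 0.012 × 13800 / 9.8 = 16.90 mm
Layer 870–750 hPa: Δp = 120 hPa = 12000 Pa, q̄ = 0.0079 kg/kg → 0.0079 × 12000 / 9.8 = 9.67 mm
Layer 750–560 hPa: Δp = 190 hPa = 19000 Pa, q̄ = 0.0038 kg/kg → 0.0038 × 19000 / 9.8 = 7.37 mm
Layer 560–500 hPa: Δp = 60 hPa = 6000 Pa, q̄ = 0.0031 kg/kg → 0.0031 × 6000 / 9.8 = 1.90 mm
Layer 500–400 hPa: Δp = 100 hPa = 10000 Pa, q̄ = 0.0026 kg/kg → 0.0026 × 10000 / 9.8 = 2.65 mm
PW = 16.90 + 9.67 + 7.37 + 1.90 + 2.65 = 38.49 ≈ 38.5 mm.

PW ≈ 38.5 mm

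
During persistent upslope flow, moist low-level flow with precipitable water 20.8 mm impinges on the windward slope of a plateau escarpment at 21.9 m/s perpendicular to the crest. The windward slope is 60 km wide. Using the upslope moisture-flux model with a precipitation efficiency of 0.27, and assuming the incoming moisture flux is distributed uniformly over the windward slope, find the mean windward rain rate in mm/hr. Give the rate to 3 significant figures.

Incoming column moisture flux per unit ridge length: F = V × PW = 21.9 × 20.8 = 455.52 mm·m/s.
Spread over the 60 km slope with efficiency ε = 0.27: R = ε·F/W = 0.27 × 455.52 / 60000 m = 2.050e-03 mm/s.
R = 2.050e-03 × 3600 = 7.38 mm/hr.

R ≈ 7.38 mm/hr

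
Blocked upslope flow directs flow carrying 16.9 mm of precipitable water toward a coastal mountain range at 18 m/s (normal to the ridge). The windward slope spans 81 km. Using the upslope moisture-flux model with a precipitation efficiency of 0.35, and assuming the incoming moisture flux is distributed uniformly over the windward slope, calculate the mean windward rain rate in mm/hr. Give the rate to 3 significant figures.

Incoming column moisture flux per unit ridge length: F = V × PW = 18 × 16.9 = 304.2 mm·m/s.
Spread over the 81 km slope with efficiency ε = 0.35: R = ε·F/W = 0.35 × 304.2 / 81000 m = 1.314e-03 mm/s.
R = 1.314e-03 × 3600 = 4.73 mm/hr.

R ≈ 4.73 mm/hr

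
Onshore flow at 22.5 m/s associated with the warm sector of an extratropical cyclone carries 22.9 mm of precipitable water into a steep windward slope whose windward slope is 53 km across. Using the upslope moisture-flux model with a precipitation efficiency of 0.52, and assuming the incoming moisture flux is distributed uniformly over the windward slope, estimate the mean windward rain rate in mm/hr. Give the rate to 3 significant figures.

Incoming column moisture flux per unit ridge length: F = V × PW = 22.5 × 22.9 = 515.25 mm·m/s.
Spread over the 53 km slope with efficiency ε = 0.52: R = ε·F/W = 0.52 × 515.25 / 53000 m = 5.055e-03 mm/s.
R = 5.055e-03 × 3600 = 18.2 mm/hr.

R ≈ 18.2 mm/hr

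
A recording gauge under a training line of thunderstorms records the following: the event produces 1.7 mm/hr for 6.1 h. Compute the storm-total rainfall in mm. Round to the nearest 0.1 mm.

total ≈ 10.4 mm

Total = Σ Rᵢ Δtᵢ = 1.7 × 6.1
      = 10.37 = 10.4 mm.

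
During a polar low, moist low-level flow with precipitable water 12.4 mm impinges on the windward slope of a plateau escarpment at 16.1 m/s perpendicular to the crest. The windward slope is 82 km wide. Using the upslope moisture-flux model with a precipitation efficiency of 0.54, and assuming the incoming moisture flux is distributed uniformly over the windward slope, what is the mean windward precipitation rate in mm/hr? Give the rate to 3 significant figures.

R ≈ 4.73 mm/hr

Incoming column moisture flux per unit ridge length: F = V × PW = 16.1 × 12.4 = 199.64 mm·m/s.
Spread over the 82 km slope with efficiency ε = 0.54: R = ε·F/W = 0.54 × 199.64 / 82000 m = 1.315e-03 mm/s.
R = 1.315e-03 × 3600 = 4.73 mm/hr.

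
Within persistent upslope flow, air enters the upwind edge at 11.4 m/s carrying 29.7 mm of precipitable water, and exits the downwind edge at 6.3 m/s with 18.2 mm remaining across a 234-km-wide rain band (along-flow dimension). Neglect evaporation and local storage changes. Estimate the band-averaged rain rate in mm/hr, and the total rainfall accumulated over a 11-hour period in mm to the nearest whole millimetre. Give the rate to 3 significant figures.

R ≈ 3.44 mm/hr; total ≈ 38 mm

Column moisture flux per unit crosswind length is F = V × PW.
Inflow: F_in = 11.4 × 29.7 = 338.58 mm·m/s
Outflow: F_out = 6.3 × 18.2 = 114.66 mm·m/s
Steady-state rate R = (F_in − F_out)/L = (338.58 − 114.66) / 234000 m = 9.569e-04 mm/s.
R = 9.569e-04 × 3600 = 3.44 mm/hr.
Over 11 h: total = 3.44 × 11 = 37.84 ≈ 38 mm.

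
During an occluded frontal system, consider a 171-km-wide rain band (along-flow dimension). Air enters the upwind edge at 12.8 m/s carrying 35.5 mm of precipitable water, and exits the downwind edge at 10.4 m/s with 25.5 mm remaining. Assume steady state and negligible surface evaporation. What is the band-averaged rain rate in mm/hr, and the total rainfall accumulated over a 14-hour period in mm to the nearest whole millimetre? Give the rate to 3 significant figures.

Column moisture flux per unit crosswind length is F = V × PW.
Inflow: F_in = 12.8 × 35.5 = 454.4 mm·m/s
Outflow: F_out = 10.4 × 25.5 = 265.2 mm·m/s
Steady-state rate R = (F_in − F_out)/L = (454.4 − 265.2) / 171000 m = 1.106e-03 mm/s.
R = 1.106e-03 × 3600 = 3.98 mm/hr.
Over 14 h: total = 3.98 × 14 = 55.72 ≈ 56 mm.

R ≈ 3.98 mm/hr; total ≈ 56 mm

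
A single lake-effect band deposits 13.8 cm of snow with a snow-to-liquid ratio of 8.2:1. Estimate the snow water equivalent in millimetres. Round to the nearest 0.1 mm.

SWE ≈ 16.8 mm

SWE = snow depth / ratio = 13.8 cm / 8.2 = 1.683 cm = 16.8 mm.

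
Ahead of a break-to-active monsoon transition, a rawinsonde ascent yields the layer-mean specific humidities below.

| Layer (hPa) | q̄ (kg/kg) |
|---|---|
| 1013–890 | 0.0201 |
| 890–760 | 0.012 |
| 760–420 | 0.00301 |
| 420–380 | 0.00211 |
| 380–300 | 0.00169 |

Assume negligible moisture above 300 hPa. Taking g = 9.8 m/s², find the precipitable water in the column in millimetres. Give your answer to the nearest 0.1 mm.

PW ≈ 53.8 mm

Precipitable water is the column-integrated vapour mass per unit area: PW = (1/g) Σ q̄ Δp, with q in kg/kg and Δp in Pa (1 kg/m² of water = 1 mm).
Layer 1013–890 hPa: Δp = 123 hPa = 12300 Pa, q̄ = 0.0201 kg/kg → 0.0201 × 12300 / 9.8 = 25.23 mm
Layer 890–760 hPa: Δp = 130 hPa = 13000 Pa, q̄ = 0.012 kg/kg → 0.012 × 13000 / 9.8 = 15.92 mm
Layer 760–420 hPa: Δp = 340 hPa = 34000 Pa, q̄ = 0.00301 kg/kg → 0.00301 × 34000 / 9.8 = 10.44 mm
Layer 420–380 hPa: Δp = 40 hPa = 4000 Pa, q̄ = 0.00211 kg/kg → 0.00211 × 4000 / 9.8 = 0.86 mm
Layer 380–300 hPa: Δp = 80 hPa = 8000 Pa, q̄ = 0.00169 kg/kg → 0.00169 × 8000 / 9.8 = 1.38 mm
PW = 25.23 + 15.92 + 10.44 + 0.86 + 1.38 = 53.83 ≈ 53.8 mm.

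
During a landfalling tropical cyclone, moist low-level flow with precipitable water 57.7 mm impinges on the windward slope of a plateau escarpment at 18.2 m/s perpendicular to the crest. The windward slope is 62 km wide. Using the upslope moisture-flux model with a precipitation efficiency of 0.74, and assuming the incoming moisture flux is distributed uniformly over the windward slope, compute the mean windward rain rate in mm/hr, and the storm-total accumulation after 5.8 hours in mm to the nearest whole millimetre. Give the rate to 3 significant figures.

R ≈ 45.1 mm/hr; total ≈ 262 mm

Incoming column moisture flux per unit ridge length: F = V × PW = 18.2 × 57.7 = 1050.14 mm·m/s.
Spread over the 62 km slope with efficiency ε = 0.74: R = ε·F/W = 0.74 × 1050.14 / 62000 m = 1.253e-02 mm/s.
R = 1.253e-02 × 3600 = 45.1 mm/hr.
Over 5.8 h: total = 45.1 × 5.8 = 261.58 ≈ 262 mm.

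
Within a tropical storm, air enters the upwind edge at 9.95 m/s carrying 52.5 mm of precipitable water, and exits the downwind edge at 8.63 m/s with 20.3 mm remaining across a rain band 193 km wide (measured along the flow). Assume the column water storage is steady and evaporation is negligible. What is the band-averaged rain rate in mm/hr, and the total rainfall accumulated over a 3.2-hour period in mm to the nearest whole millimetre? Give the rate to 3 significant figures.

R ≈ 6.48 mm/hr; total ≈ 21 mm

Column moisture flux per unit crosswind length is F = V × PW.
Inflow: F_in = 9.95 × 52.5 = 522.375 mm·m/s
Outflow: F_out = 8.63 × 20.3 = 175.189 mm·m/s
Steady-state rate R = (F_in − F_out)/L = (522.375 − 175.189) / 193000 m = 1.799e-03 mm/s.
R = 1.799e-03 × 3600 = 6.48 mm/hr.
Over 3.2 h: total = 6.48 × 3.2 = 20.736 ≈ 21 mm.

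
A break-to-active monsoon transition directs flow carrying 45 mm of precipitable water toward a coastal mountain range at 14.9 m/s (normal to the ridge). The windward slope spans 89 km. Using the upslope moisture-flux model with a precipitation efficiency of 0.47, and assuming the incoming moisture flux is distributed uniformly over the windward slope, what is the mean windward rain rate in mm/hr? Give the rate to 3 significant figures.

R ≈ 12.7 mm/hr

Incoming column moisture flux per unit ridge length: F = V × PW = 14.9 × 45 = 670.5 mm·m/s.
Spread over the 89 km slope with efficiency ε = 0.47: R = ε·F/W = 0.47 × 670.5 / 89000 m = 3.541e-03 mm/s.
R = 3.541e-03 × 3600 = 12.7 mm/hr.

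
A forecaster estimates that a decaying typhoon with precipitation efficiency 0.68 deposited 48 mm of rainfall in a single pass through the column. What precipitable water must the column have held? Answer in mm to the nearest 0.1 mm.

PW ≈ 70.6 mm

PW = rainfall / ε = 48 / 0.68 = 70.6 mm.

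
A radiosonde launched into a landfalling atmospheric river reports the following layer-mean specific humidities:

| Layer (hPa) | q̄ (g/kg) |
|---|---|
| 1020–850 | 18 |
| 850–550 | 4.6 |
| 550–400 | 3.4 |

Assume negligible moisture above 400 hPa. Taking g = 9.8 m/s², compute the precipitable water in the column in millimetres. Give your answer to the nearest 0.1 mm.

PW ≈ 50.5 mm

Precipitable water is the column-integrated vapour mass per unit area: PW = (1/g) Σ q̄ Δp, with q in kg/kg and Δp in Pa (1 kg/m² of water = 1 mm).
Layer 1020–850 hPa: Δp = 170 hPa = 17000 Pa, q̄ = 0.018 kg/kg → 0.018 × 17000 / 9.8 = 31.22 mm
Layer 850–550 hPa: Δp = 300 hPa = 30000 Pa, q̄ = 0.0046 kg/kg → 0.0046 × 30000 / 9.8 = 14.08 mm
Layer 550–400 hPa: Δp = 150 hPa = 15000 Pa, q̄ = 0.0034 kg/kg → 0.0034 × 15000 / 9.8 = 5.20 mm
PW = 31.22 + 14.08 + 5.20 = 50.50 ≈ 50.5 mm.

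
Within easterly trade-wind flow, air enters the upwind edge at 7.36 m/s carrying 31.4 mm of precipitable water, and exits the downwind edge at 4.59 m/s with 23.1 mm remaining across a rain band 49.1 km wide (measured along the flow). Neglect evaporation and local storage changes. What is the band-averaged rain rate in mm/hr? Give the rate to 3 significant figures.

Column moisture flux per unit crosswind length is F = V × PW.
Inflow: F_in = 7.36 × 31.4 = 231.104 mm·m/s
Outflow: F_out = 4.59 × 23.1 = 106.029 mm·m/s
Steady-state rate R = (F_in − F_out)/L = (231.104 − 106.029) / 49100 m = 2.547e-03 mm/s.
R = 2.547e-03 × 3600 = 9.17 mm/hr.

R ≈ 9.17 mm/hr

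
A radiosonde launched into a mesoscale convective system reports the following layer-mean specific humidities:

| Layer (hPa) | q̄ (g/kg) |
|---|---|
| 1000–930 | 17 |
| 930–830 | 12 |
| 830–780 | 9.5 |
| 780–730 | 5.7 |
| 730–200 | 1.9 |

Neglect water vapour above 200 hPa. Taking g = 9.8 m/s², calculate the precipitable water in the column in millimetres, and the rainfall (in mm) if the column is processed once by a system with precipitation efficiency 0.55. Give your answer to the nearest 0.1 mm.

Precipitable water is the column-integrated vapour mass per unit area: PW = (1/g) Σ q̄ Δp, with q in kg/kg and Δp in Pa (1 kg/m² of water = 1 mm).
Layer 1000–930 hPa: Δp = 70 hPa = 7000 Pa, q̄ = 0.017 kg/kg → 0.017 × 7000 / 9.8 = 12.14 mm
Layer 930–830 hPa: Δp = 100 hPa = 10000 Pa, q̄ = 0.012 kg/kg → 0.012 × 10000 / 9.8 = 12.24 mm
Layer 830–780 hPa: Δp = 50 hPa = 5000 Pa, q̄ = 0.0095 kg/kg → 0.0095 × 5000 / 9.8 = 4.85 mm
Layer 780–730 hPa: Δp = 50 hPa = 5000 Pa, q̄ = 0.0057 kg/kg → 0.0057 × 5000 / 9.8 = 2.91 mm
Layer 730–200 hPa: Δp = 530 hPa = 53000 Pa, q̄ = 0.0019 kg/kg → 0.0019 × 53000 / 9.8 = 10.28 mm
PW = 12.14 + 12.24 + 4.85 + 2.91 + 10.28 = 42.42 ≈ 42.4 mm.
Rainfall = ε × PW = 0.55 × 42.4 = 23.3 mm.

PW ≈ 42.4 mm; rainfall ≈ 23.3 mm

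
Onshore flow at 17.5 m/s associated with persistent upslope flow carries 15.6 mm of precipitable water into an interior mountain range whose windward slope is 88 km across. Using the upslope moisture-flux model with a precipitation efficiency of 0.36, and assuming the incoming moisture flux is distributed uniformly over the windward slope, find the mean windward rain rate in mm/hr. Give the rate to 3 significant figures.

R ≈ 4.02 mm/hr

Incoming column moisture flux per unit ridge length: F = V × PW = 17.5 × 15.6 = 273 mm·m/s.
Spread over the 88 km slope with efficiency ε = 0.36: R = ε·F/W = 0.36 × 273 / 88000 m = 1.117e-03 mm/s.
R = 1.117e-03 × 3600 = 4.02 mm/hr.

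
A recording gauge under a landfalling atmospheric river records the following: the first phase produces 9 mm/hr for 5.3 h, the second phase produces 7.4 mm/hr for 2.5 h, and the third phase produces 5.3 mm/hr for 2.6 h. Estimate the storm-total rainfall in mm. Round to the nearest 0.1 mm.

total ≈ 80.0 mm

Total = Σ Rᵢ Δtᵢ = 9 × 5.3 + 7.4 × 2.5 + 5.3 × 2.6
      = 47.7 + 18.5 + 13.78 = 80.0 mm.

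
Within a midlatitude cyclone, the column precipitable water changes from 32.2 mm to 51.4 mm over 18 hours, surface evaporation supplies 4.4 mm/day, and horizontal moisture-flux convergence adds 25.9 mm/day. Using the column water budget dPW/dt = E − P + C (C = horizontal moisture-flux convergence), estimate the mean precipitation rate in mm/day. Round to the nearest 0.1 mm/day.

dPW/dt = (51.4 − 32.2) mm / (18/24 day) = +25.600 mm/day.
P = E + C − dPW/dt = 4.4 + (25.9) − (+25.600) = 4.7 mm/day.

P ≈ 4.7 mm/day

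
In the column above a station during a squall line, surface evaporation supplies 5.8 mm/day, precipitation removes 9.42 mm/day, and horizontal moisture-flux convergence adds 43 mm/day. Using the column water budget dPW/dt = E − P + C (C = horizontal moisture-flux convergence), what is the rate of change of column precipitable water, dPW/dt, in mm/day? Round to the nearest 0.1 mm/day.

dPW/dt = E − P + C = 5.8 − 9.42 + (43) = 39.4 mm/day.

dPW/dt ≈ 39.4 mm/day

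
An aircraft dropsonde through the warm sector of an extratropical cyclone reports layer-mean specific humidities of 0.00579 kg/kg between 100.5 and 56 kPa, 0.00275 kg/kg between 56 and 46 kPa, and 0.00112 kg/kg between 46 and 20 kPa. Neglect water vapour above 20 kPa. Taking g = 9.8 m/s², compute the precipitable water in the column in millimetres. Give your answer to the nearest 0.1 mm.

PW ≈ 32.1 mm

Precipitable water is the column-integrated vapour mass per unit area: PW = (1/g) Σ q̄ Δp, with q in kg/kg and Δp in Pa (1 kg/m² of water = 1 mm).
Layer 100.5–56 kPa: Δp = 445 hPa = 44500 Pa, q̄ = 0.00579 kg/kg → 0.00579 × 44500 / 9.8 = 26.29 mm
Layer 56–46 kPa: Δp = 100 hPa = 10000 Pa, q̄ = 0.00275 kg/kg → 0.00275 × 10000 / 9.8 = 2.81 mm
Layer 46–20 kPa: Δp = 260 hPa = 26000 Pa, q̄ = 0.00112 kg/kg → 0.00112 × 26000 / 9.8 = 2.97 mm
PW = 26.29 + 2.81 + 2.97 = 32.07 ≈ 32.1 mm.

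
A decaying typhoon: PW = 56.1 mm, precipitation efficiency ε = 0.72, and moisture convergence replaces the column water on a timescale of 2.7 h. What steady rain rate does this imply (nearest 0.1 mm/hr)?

R ≈ 15.0 mm/hr

Each overturning extracts ε × PW = 0.72 × 56.1 = 40.392 mm.
Rate = ε·PW / τ = 40.392 / 2.7 h = 15.0 mm/hr.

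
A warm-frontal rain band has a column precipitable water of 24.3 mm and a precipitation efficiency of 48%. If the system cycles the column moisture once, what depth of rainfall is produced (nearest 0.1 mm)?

rainfall ≈ 11.7 mm

Rainfall = ε × PW = 0.48 × 24.3 = 11.7 mm.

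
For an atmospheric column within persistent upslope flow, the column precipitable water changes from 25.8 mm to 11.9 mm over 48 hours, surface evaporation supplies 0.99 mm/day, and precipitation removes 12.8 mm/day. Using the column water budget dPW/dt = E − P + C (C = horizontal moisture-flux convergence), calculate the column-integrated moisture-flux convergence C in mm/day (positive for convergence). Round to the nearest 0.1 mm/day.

C ≈ 4.9 mm/day

dPW/dt = (11.9 − 25.8) mm / (48/24 day) = -6.950 mm/day.
C = dPW/dt − E + P = (-6.950) − 0.99 + 12.8 = 4.9 mm/day.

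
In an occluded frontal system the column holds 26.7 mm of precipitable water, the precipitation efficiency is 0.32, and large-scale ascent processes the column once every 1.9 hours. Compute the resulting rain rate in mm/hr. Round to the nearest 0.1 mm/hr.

Each overturning extracts ε × PW = 0.32 × 26.7 = 8.544 mm.
Rate = ε·PW / τ = 8.544 / 1.9 h = 4.5 mm/hr.

R ≈ 4.5 mm/hr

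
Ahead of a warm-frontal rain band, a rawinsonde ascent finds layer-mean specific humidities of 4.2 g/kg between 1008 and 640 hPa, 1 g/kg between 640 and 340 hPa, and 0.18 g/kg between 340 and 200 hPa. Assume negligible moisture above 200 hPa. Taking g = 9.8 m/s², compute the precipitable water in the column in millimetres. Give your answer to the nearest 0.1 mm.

Precipitable water is the column-integrated vapour mass per unit area: PW = (1/g) Σ q̄ Δp, with q in kg/kg and Δp in Pa (1 kg/m² of water = 1 mm).
Layer 1008–640 hPa: Δp = 368 hPa = 36800 Pa, q̄ = 0.0042 kg/kg → 0.0042 × 36800 / 9.8 = 15.77 mm
Layer 640–340 hPa: Δp = 300 hPa = 30000 Pa, q̄ = 0.001 kg/kg → 0.001 × 30000 / 9.8 = 3.06 mm
Layer 340–200 hPa: Δp = 140 hPa = 14000 Pa, q̄ = 0.00018 kg/kg → 0.00018 × 14000 / 9.8 = 0.26 mm
PW = 15.77 + 3.06 + 0.26 = 19.09 ≈ 19.1 mm.

PW ≈ 19.1 mm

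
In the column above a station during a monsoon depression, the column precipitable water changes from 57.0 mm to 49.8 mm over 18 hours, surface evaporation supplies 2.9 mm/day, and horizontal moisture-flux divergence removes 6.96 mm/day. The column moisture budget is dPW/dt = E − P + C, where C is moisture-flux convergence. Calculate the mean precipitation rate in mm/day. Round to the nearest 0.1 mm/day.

dPW/dt = (49.8 − 57.0) mm / (18/24 day) = -9.600 mm/day.
P = E + C − dPW/dt = 2.9 + (-6.96) − (-9.600) = 5.5 mm/day.

P ≈ 5.5 mm/day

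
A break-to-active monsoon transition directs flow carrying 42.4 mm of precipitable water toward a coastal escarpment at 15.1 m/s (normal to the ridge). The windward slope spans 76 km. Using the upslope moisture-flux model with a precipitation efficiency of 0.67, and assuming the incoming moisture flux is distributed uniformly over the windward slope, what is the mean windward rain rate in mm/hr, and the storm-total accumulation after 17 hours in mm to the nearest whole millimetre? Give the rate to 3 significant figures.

R ≈ 20.3 mm/hr; total ≈ 345 mm

Incoming column moisture flux per unit ridge length: F = V × PW = 15.1 × 42.4 = 640.24 mm·m/s.
Spread over the 76 km slope with efficiency ε = 0.67: R = ε·F/W = 0.67 × 640.24 / 76000 m = 5.644e-03 mm/s.
R = 5.644e-03 × 3600 = 20.3 mm/hr.
Over 17 h: total = 20.3 × 17 = 345.1 ≈ 345 mm.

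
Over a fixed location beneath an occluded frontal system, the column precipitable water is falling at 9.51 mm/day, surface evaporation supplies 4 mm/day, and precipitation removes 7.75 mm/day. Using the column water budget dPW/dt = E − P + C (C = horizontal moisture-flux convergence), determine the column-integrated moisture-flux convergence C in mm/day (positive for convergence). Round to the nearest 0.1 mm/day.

dPW/dt = -9.51 mm/day.
C = dPW/dt − E + P = (-9.51) − 4 + 7.75 = -5.8 mm/day.

C ≈ -5.8 mm/day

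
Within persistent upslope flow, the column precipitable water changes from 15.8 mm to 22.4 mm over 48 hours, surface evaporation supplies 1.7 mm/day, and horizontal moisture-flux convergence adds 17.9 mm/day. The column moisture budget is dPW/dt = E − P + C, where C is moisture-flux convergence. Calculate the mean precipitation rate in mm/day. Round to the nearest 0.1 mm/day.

dPW/dt = (22.4 − 15.8) mm / (48/24 day) = +3.300 mm/day.
P = E + C − dPW/dt = 1.7 + (17.9) − (+3.300) = 16.3 mm/day.

P ≈ 16.3 mm/day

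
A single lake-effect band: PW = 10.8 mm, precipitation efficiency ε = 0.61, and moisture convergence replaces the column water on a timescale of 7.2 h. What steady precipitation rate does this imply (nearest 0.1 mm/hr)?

Each overturning extracts ε × PW = 0.61 × 10.8 = 6.588 mm.
Rate = ε·PW / τ = 6.588 / 7.2 h = 0.9 mm/hr.

R ≈ 0.9 mm/hr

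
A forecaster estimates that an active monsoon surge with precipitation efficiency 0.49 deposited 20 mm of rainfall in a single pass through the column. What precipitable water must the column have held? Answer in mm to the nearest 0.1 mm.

PW ≈ 40.8 mm

PW = rainfall / ε = 20 / 0.49 = 40.8 mm.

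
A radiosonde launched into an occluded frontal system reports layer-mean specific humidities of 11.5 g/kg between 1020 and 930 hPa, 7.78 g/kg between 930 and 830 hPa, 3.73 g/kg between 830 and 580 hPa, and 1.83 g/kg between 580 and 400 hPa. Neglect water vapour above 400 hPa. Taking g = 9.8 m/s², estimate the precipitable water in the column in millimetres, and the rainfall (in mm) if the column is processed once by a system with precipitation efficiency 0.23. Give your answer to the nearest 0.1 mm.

Precipitable water is the column-integrated vapour mass per unit area: PW = (1/g) Σ q̄ Δp, with q in kg/kg and Δp in Pa (1 kg/m² of water = 1 mm).
Layer 1020–930 hPa: Δp = 90 hPa = 9000 Pa, q̄ = 0.0115 kg/kg → 0.0115 × 9000 / 9.8 = 10.56 mm
Layer 930–830 hPa: Δp = 100 hPa = 10000 Pa, q̄ = 0.00778 kg/kg → 0.00778 × 10000 / 9.8 = 7.94 mm
Layer 830–580 hPa: Δp = 250 hPa = 25000 Pa, q̄ = 0.00373 kg/kg → 0.00373 × 25000 / 9.8 = 9.52 mm
Layer 580–400 hPa: Δp = 180 hPa = 18000 Pa, q̄ = 0.00183 kg/kg → 0.00183 × 18000 / 9.8 = 3.36 mm
PW = 10.56 + 7.94 + 9.52 + 3.36 = 31.38 ≈ 31.4 mm.
Rainfall = ε × PW = 0.23 × 31.4 = 7.2 mm.

PW ≈ 31.4 mm; rainfall ≈ 7.2 mm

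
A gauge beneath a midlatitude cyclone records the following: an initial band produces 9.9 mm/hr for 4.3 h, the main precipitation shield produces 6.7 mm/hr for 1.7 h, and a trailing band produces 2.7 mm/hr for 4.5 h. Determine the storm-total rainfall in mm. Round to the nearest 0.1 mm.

Total = Σ Rᵢ Δtᵢ = 9.9 × 4.3 + 6.7 × 1.7 + 2.7 × 4.5
      = 42.57 + 11.39 + 12.15 = 66.1 mm.

total ≈ 66.1 mm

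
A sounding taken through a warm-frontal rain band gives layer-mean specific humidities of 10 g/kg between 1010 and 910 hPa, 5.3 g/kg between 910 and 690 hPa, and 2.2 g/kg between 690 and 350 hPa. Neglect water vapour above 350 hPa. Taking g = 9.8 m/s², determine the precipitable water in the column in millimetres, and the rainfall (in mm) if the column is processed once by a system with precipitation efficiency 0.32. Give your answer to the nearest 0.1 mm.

Precipitable water is the column-integrated vapour mass per unit area: PW = (1/g) Σ q̄ Δp, with q in kg/kg and Δp in Pa (1 kg/m² of water = 1 mm).
Layer 1010–910 hPa: Δp = 100 hPa = 10000 Pa, q̄ = 0.01 kg/kg → 0.01 × 10000 / 9.8 = 10.20 mm
Layer 910–690 hPa: Δp = 220 hPa = 22000 Pa, q̄ = 0.0053 kg/kg → 0.0053 × 22000 / 9.8 = 11.90 mm
Layer 690–350 hPa: Δp = 340 hPa = 34000 Pa, q̄ = 0.0022 kg/kg → 0.0022 × 34000 / 9.8 = 7.63 mm
PW = 10.20 + 11.90 + 7.63 = 29.73 ≈ 29.7 mm.
Rainfall = ε × PW = 0.32 × 29.7 = 9.5 mm.

PW ≈ 29.7 mm; rainfall ≈ 9.5 mm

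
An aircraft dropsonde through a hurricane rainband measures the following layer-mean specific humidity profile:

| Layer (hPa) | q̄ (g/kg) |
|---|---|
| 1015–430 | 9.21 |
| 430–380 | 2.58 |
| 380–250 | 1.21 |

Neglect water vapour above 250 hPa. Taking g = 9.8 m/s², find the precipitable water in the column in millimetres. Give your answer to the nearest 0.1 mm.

Precipitable water is the column-integrated vapour mass per unit area: PW = (1/g) Σ q̄ Δp, with q in kg/kg and Δp in Pa (1 kg/m² of water = 1 mm).
Layer 1015–430 hPa: Δp = 585 hPa = 58500 Pa, q̄ = 0.00921 kg/kg → 0.00921 × 58500 / 9.8 = 54.98 mm
Layer 430–380 hPa: Δp = 50 hPa = 5000 Pa, q̄ = 0.00258 kg/kg → 0.00258 × 5000 / 9.8 = 1.32 mm
Layer 380–250 hPa: Δp = 130 hPa = 13000 Pa, q̄ = 0.00121 kg/kg → 0.00121 × 13000 / 9.8 = 1.61 mm
PW = 54.98 + 1.32 + 1.61 = 57.91 ≈ 57.9 mm.

PW ≈ 57.9 mm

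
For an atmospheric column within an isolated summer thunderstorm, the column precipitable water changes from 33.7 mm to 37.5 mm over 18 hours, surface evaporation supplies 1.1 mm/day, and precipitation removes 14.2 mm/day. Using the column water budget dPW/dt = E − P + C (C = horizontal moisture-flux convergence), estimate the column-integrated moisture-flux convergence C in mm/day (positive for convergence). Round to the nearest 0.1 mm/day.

dPW/dt = (37.5 − 33.7) mm / (18/24 day) = +5.067 mm/day.
C = dPW/dt − E + P = (+5.067) − 1.1 + 14.2 = 18.2 mm/day.

C ≈ 18.2 mm/day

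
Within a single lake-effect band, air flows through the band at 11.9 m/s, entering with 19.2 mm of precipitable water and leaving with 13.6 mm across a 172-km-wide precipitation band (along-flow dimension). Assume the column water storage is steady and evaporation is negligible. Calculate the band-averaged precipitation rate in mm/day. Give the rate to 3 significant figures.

Column moisture flux per unit crosswind length is F = V × PW.
Inflow: F_in = 11.9 × 19.2 = 228.48 mm·m/s
Outflow: F_out = 11.9 × 13.6 = 161.84 mm·m/s
Steady-state rate R = (F_in − F_out)/L = (228.48 − 161.84) / 172000 m = 3.874e-04 mm/s.
R = 3.874e-04 × 3600 × 24 = 33.5 mm/day.

R ≈ 33.5 mm/day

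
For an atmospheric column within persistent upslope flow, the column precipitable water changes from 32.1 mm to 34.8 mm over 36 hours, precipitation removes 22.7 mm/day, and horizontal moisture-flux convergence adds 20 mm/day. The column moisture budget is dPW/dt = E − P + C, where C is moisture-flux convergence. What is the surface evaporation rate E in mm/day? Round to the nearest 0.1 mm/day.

dPW/dt = (34.8 − 32.1) mm / (36/24 day) = +1.800 mm/day.
E = dPW/dt + P − C = (+1.800) + 22.7 − (20) = 4.5 mm/day.

E ≈ 4.5 mm/day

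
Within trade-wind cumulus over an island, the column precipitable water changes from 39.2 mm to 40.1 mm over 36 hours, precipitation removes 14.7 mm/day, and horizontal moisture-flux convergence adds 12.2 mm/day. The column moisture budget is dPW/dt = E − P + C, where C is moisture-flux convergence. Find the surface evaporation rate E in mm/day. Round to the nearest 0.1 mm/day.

E ≈ 3.1 mm/day

dPW/dt = (40.1 − 39.2) mm / (36/24 day) = +0.600 mm/day.
E = dPW/dt + P − C = (+0.600) + 14.7 − (12.2) = 3.1 mm/day.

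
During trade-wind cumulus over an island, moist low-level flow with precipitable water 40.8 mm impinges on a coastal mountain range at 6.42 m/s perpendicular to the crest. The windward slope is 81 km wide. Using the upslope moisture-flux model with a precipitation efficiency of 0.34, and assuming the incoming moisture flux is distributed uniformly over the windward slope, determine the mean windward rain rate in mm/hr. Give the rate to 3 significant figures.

R ≈ 3.96 mm/hr

Incoming column moisture flux per unit ridge length: F = V × PW = 6.42 × 40.8 = 261.936 mm·m/s.
Spread over the 81 km slope with efficiency ε = 0.34: R = ε·F/W = 0.34 × 261.936 / 81000 m = 1.099e-03 mm/s.
R = 1.099e-03 × 3600 = 3.96 mm/hr.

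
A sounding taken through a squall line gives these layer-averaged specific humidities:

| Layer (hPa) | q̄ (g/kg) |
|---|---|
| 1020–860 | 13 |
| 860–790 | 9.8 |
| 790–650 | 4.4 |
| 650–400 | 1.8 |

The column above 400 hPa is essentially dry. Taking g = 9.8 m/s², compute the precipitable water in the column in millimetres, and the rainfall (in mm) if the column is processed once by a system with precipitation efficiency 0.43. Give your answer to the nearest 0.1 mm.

PW ≈ 39.1 mm; rainfall ≈ 16.8 mm

Precipitable water is the column-integrated vapour mass per unit area: PW = (1/g) Σ q̄ Δp, with q in kg/kg and Δp in Pa (1 kg/m² of water = 1 mm).
Layer 1020–860 hPa: Δp = 160 hPa = 16000 Pa, q̄ = 0.013 kg/kg → 0.013 × 16000 / 9.8 = 21.22 mm
Layer 860–790 hPa: Δp = 70 hPa = 7000 Pa, q̄ = 0.0098 kg/kg → 0.0098 × 7000 / 9.8 = 7.00 mm
Layer 790–650 hPa: Δp = 140 hPa = 14000 Pa, q̄ = 0.0044 kg/kg → 0.0044 × 14000 / 9.8 = 6.29 mm
Layer 650–400 hPa: Δp = 250 hPa = 25000 Pa, q̄ = 0.0018 kg/kg → 0.0018 × 25000 / 9.8 = 4.59 mm
PW = 21.22 + 7.00 + 6.29 + 4.59 = 39.10 ≈ 39.1 mm.
Rainfall = ε × PW = 0.43 × 39.1 = 16.8 mm.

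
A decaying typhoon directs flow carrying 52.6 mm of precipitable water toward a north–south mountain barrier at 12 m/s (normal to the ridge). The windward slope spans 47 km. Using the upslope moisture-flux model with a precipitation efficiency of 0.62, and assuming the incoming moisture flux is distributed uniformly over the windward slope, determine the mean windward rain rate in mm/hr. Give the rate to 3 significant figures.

Incoming column moisture flux per unit ridge length: F = V × PW = 12 × 52.6 = 631.2 mm·m/s.
Spread over the 47 km slope with efficiency ε = 0.62: R = ε·F/W = 0.62 × 631.2 / 47000 m = 8.326e-03 mm/s.
R = 8.326e-03 × 3600 = 30.0 mm/hr.

R ≈ 30.0 mm/hr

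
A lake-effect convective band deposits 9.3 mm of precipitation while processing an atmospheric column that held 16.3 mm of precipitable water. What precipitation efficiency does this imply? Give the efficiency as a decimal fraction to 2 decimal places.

ε = precipitation / PW = 9.3 / 16.3 = 0.57.

ε ≈ 0.57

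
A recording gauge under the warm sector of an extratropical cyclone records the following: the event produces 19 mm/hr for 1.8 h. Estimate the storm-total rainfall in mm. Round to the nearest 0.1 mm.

total ≈ 34.2 mm

Total = Σ Rᵢ Δtᵢ = 19 × 1.8
      = 34.2 = 34.2 mm.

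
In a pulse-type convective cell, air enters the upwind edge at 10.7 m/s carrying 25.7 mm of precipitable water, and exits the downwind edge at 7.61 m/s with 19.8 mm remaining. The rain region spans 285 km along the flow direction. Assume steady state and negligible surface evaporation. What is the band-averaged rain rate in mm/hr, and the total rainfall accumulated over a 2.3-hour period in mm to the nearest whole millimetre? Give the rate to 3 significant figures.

R ≈ 1.57 mm/hr; total ≈ 4 mm

Column moisture flux per unit crosswind length is F = V × PW.
Inflow: F_in = 10.7 × 25.7 = 274.99 mm·m/s
Outflow: F_out = 7.61 × 19.8 = 150.678 mm·m/s
Steady-state rate R = (F_in − F_out)/L = (274.99 − 150.678) / 285000 m = 4.362e-04 mm/s.
R = 4.362e-04 × 3600 = 1.57 mm/hr.
Over 2.3 h: total = 1.57 × 2.3 = 3.611 ≈ 4 mm.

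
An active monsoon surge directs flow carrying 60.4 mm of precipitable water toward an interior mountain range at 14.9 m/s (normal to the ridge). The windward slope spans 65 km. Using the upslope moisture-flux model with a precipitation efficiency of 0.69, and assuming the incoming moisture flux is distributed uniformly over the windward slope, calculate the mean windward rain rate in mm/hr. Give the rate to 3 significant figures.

Incoming column moisture flux per unit ridge length: F = V × PW = 14.9 × 60.4 = 899.96 mm·m/s.
Spread over the 65 km slope with efficiency ε = 0.69: R = ε·F/W = 0.69 × 899.96 / 65000 m = 9.553e-03 mm/s.
R = 9.553e-03 × 3600 = 34.4 mm/hr.

R ≈ 34.4 mm/hr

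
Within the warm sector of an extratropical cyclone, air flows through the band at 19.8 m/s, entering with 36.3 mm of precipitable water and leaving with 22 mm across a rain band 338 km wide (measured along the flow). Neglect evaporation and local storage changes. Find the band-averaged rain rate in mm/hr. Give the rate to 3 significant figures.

Column moisture flux per unit crosswind length is F = V × PW.
Inflow: F_in = 19.8 × 36.3 = 718.74 mm·m/s
Outflow: F_out = 19.8 × 22 = 435.6 mm·m/s
Steady-state rate R = (F_in − F_out)/L = (718.74 − 435.6) / 338000 m = 8.377e-04 mm/s.
R = 8.377e-04 × 3600 = 3.02 mm/hr.

R ≈ 3.02 mm/hr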